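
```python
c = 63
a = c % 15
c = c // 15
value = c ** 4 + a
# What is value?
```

Trace:
`c = 63` → c = 63
`a = c % 15` → a = 3
`c = c // 15` → c = 4
`value = c ** 4 + a` → value = 259
So value = 259

Answer: 259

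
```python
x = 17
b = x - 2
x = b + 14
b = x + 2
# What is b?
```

Trace:
`x = 17` → x = 17
`b = x - 2` → b = 15
`x = b + 14` → x = 29
`b = x + 2` → b = 31
So b = 31

Answer: 31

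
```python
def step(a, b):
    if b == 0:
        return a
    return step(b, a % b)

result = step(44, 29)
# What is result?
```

step(44, 29) -> step(29, 15) -> step(15, 14) -> step(14, 1) -> step(1, 0) -> 1

Answer: 1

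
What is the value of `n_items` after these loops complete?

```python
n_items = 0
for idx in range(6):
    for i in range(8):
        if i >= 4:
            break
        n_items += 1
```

Inner breaks at 4, outer runs 6 times
`n_items` takes the values: 0 → 1 → 2 → 3 → 4 → 5 → 6 → 7 → 8 → 9 → 10 → 11 → 12 → 13 → 14 → 15 → 16 → 17 → 18 → 19 → 20 → 21 → 22 → 23 → 24

Answer: 24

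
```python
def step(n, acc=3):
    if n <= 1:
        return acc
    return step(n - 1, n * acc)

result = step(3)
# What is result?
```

Accumulator trace (n, acc): (3, 3) -> (2, 9) -> (1, 18) -> return 18

Answer: 18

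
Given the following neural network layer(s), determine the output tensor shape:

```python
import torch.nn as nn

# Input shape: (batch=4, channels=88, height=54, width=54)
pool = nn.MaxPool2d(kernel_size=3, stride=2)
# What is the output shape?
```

Input: (4, 88, 54, 54) -> Output: (4, 88, 26, 26)

Answer: (4, 88, 26, 26)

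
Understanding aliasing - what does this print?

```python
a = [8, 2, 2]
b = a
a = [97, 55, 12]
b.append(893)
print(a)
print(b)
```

Key concept: rebinding vs mutation: a is rebound to a new list, b still points at the original.
Step by step:
`a = [8, 2, 2]` → a = [8, 2, 2]
`b = a` → b = [8, 2, 2] (same object as a)
`a = [97, 55, 12]` → a = [97, 55, 12]
`b.append(893)` → b = [8, 2, 2, 893]
`print(a)` → prints [97, 55, 12]
`print(b)` → prints [8, 2, 2, 893]

Answer:
[97, 55, 12]
[8, 2, 2, 893]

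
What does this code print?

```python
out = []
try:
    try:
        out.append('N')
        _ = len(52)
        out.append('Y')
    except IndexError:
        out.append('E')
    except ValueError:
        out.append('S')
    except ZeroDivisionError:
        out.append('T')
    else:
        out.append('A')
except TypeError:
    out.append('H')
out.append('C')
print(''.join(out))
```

Execution trace: 'N' (try body) → 'H' (outer except TypeError) → 'C' (after the try/except). Output: NHC

Answer: NHC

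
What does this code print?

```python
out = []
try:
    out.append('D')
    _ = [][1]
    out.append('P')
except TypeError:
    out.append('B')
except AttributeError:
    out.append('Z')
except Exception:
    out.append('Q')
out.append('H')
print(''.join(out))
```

Execution trace: 'D' (try body) → 'Q' (except Exception) → 'H' (after the try/except). Output: DQH

Answer: DQH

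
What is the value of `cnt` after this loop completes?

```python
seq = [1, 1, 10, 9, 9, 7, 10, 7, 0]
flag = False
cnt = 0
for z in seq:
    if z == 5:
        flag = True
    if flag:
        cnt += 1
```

Count elements after first 5 in [1, 1, 10, 9, 9, 7, 10, 7, 0]
`cnt` takes the values: 0

Answer: 0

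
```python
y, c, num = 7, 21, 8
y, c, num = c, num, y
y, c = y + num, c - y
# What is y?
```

Trace:
`y, c, num = 7, 21, 8` → y = 7; c = 21; num = 8
`y, c, num = c, num, y` → y = 21; c = 8; num = 7
`y, c = y + num, c - y` → y = 28; c = -13
So y = 28

Answer: 28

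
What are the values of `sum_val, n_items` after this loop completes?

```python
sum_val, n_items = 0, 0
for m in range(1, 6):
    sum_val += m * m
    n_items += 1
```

Sum of squares and count
`sum_val, n_items` takes the values: (0, 0) → (1, 0) → (1, 1) → (5, 1) → (5, 2) → (14, 2) → (14, 3) → (30, 3) → (30, 4) → (55, 4) → (55, 5)

Answer: 55, 5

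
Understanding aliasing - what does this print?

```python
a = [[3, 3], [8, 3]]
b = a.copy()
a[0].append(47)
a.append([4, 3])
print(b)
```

Key concept: shallow copy with nested lists.
Step by step:
`a = [[3, 3], [8, 3]]` → a = [[3, 3], [8, 3]]
`b = a.copy()` → b = [[3, 3], [8, 3]]
`a[0].append(47)` → a = [[3, 3, 47], [8, 3]]; b = [[3, 3, 47], [8, 3]]
`a.append([4, 3])` → a = [[3, 3, 47], [8, 3], [4, 3]]
`print(b)` → prints [[3, 3, 47], [8, 3]]

Answer: [[3, 3, 47], [8, 3]]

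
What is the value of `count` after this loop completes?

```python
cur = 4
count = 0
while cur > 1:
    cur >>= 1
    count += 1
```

Count right shifts until 1
`count` takes the values: 0 → 1 → 2

Answer: 2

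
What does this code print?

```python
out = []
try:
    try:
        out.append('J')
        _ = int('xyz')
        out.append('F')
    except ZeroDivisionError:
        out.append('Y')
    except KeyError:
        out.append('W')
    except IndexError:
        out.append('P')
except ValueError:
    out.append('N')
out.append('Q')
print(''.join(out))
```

Execution trace: 'J' (inner try body) → 'N' (outer except ValueError) → 'Q' (after the try/except). Output: JNQ

Answer: JNQ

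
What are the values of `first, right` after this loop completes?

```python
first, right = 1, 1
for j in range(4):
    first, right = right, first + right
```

Fibonacci: after 4 iterations
`first, right` takes the values: (1, 1) → (1, 2) → (2, 3) → (3, 5) → (5, 8)

Answer: 5, 8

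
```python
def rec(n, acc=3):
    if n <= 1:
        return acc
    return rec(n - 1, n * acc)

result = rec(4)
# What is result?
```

Accumulator trace (n, acc): (4, 3) -> (3, 12) -> (2, 36) -> (1, 72) -> return 72

Answer: 72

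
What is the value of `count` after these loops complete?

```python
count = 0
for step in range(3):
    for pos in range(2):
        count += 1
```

3 * 2 = 6
`count` takes the values: 0 → 1 → 2 → 3 → 4 → 5 → 6

Answer: 6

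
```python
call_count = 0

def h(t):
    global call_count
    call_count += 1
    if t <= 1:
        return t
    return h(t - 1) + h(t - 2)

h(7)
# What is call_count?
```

Calls(t) = 1 + Calls(t-1) + Calls(t-2); Calls(0)=Calls(1)=1. For t=7 this gives 41.

Answer: 41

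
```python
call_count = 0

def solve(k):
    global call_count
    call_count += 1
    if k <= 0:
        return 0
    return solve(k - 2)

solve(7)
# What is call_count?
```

Linear recursion stepping by 2: 5 calls from k=7 down to ≤0.

Answer: 5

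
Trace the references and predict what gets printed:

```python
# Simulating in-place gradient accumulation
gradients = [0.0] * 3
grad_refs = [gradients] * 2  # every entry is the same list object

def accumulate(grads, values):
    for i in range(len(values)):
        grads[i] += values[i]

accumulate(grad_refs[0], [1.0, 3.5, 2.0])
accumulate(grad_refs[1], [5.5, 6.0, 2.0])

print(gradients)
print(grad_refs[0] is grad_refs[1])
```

Key concept: gradient accumulation aliasing.
Step by step:
`gradients = [0.0] * 3` → gradients = [0.0, 0.0, 0.0]
`grad_refs = [gradients] * 2` → grad_refs = [[0.0, 0.0, 0.0], [0.0, 0.0, 0.0]]
`accumulate(grad_refs[0], [1.0, 3.5, 2.0])` → gradients = [1.0, 3.5, 2.0]; grad_refs = [[1.0, 3.5, 2.0], [1.0, 3.5, 2.0]]
`accumulate(grad_refs[1], [5.5, 6.0, 2.0])` → gradients = [6.5, 9.5, 4.0]; grad_refs = [[6.5, 9.5, 4.0], [6.5, 9.5, 4.0]]
`print(gradients)` → prints [6.5, 9.5, 4.0]
`print(grad_refs[0] is grad_refs[1])` → prints True

Answer:
[6.5, 9.5, 4.0]
True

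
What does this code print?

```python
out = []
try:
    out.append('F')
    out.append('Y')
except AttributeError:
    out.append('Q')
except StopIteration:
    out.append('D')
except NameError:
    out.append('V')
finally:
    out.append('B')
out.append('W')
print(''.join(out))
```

Execution trace: 'F' (try body) → 'Y' (try body, no exception) → 'B' (finally) → 'W' (after the try/except). Output: FYBW

Answer: FYBW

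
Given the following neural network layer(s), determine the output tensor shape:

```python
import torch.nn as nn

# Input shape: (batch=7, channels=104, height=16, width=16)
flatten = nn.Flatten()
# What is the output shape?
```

Input: (7, 104, 16, 16) -> Output: (7, 26624)

Answer: (7, 26624)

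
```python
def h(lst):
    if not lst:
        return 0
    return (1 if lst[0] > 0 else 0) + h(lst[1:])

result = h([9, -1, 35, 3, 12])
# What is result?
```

Count of positive elements in [9, -1, 35, 3, 12] = 4

Answer: 4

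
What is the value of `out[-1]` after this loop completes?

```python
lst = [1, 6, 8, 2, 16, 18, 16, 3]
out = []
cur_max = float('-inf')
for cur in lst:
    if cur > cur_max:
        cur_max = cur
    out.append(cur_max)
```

Running max ends at 18
`out` takes the values: [] → [1] → [1, 6] → [1, 6, 8] → [1, 6, 8, 8] → [1, 6, 8, 8, 16] → [1, 6, 8, 8, 16, 18] → [1, 6, 8, 8, 16, 18, 18] → [1, 6, 8, 8, 16, 18, 18, 18]
So `out[-1]` = 18

Answer: 18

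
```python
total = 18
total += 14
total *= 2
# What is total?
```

Trace:
`total = 18` → total = 18
`total += 14` → total = 32
`total *= 2` → total = 64
So total = 64

Answer: 64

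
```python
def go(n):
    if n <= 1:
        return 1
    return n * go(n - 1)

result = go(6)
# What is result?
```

go(6) = 6 * 5 * 4 * 3 * 2 * 1 = 720

Answer: 720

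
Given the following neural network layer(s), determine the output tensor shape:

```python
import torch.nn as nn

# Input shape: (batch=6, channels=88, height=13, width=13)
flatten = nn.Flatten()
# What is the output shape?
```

Input: (6, 88, 13, 13) -> Output: (6, 14872)

Answer: (6, 14872)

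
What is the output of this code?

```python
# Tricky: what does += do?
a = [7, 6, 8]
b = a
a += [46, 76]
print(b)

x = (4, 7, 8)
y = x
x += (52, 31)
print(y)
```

Key concept: += behavior differs for mutable vs immutable.
Step by step:
`a = [7, 6, 8]` → a = [7, 6, 8]
`b = a` → b = [7, 6, 8] (same object as a)
`a += [46, 76]` → a = [7, 6, 8, 46, 76] (same object as b); b = [7, 6, 8, 46, 76] (same object as a)
`print(b)` → prints [7, 6, 8, 46, 76]
`x = (4, 7, 8)` → x = (4, 7, 8)
`y = x` → y = (4, 7, 8)
`x += (52, 31)` → x = (4, 7, 8, 52, 31)
`print(y)` → prints (4, 7, 8)

Answer:
[7, 6, 8, 46, 76]
(4, 7, 8)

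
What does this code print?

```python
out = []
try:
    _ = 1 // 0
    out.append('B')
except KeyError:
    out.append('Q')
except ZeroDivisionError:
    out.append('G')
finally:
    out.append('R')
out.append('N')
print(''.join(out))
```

Execution trace: 'G' (except ZeroDivisionError) → 'R' (finally) → 'N' (after the try/except). Output: GRN

Answer: GRN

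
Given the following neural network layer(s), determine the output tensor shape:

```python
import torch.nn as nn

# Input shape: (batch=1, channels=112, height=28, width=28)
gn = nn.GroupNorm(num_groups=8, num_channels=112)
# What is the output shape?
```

Input: (1, 112, 28, 28) -> Output: (1, 112, 28, 28)

Answer: (1, 112, 28, 28)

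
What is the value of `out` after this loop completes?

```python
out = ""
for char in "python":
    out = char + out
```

Reverse 'python'
`out` takes the values: "" → "p" → "yp" → "typ" → "htyp" → "ohtyp" → "nohtyp"

Answer: "nohtyp"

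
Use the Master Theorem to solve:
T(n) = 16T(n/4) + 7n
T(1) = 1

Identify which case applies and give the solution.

a=16, b=4, f(n)=7n. log_4(16) = 2. Since c=1 < 2, Case 1 applies: T(n) = Θ(n^log_b(a)) = O(n^2).

Answer: O(n^2) - Case 1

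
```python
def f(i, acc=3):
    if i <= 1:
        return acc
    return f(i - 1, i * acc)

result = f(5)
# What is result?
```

Accumulator trace (n, acc): (5, 3) -> (4, 15) -> (3, 60) -> (2, 180) -> (1, 360) -> return 360

Answer: 360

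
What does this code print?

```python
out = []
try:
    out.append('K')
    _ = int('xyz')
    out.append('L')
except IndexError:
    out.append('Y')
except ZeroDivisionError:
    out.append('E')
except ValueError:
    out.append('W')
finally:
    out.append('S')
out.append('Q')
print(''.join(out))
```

Execution trace: 'K' (try body) → 'W' (except ValueError) → 'S' (finally) → 'Q' (after the try/except). Output: KWSQ

Answer: KWSQ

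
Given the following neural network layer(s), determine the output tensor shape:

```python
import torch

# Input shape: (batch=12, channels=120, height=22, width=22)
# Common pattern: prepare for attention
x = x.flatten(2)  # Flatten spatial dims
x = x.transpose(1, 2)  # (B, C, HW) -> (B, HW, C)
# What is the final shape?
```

Input: (12, 120, 22, 22) -> after flatten(2): (12, 120, 484) -> Output: (12, 484, 120)

Answer: (12, 484, 120)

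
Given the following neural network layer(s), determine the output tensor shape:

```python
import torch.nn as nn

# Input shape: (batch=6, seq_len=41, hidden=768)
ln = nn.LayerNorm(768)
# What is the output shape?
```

Input: (6, 41, 768) -> Output: (6, 41, 768)

Answer: (6, 41, 768)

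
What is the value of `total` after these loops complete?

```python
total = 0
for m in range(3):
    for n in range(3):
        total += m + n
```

Sum of all m+n for m,n in 3x3
`total` takes the values: 0 → 1 → 3 → 4 → 6 → 9 → 11 → 14 → 18

Answer: 18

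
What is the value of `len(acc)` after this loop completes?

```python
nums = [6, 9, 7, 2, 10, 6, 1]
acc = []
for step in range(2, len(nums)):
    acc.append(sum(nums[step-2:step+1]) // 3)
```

Number of 3-element averages
`acc` takes the values: [] → [7] → [7, 6] → [7, 6, 6] → [7, 6, 6, 6] → [7, 6, 6, 6, 5]
So `len(acc)` = 5

Answer: 5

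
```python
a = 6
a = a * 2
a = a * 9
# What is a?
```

Trace:
`a = 6` → a = 6
`a = a * 2` → a = 12
`a = a * 9` → a = 108
So a = 108

Answer: 108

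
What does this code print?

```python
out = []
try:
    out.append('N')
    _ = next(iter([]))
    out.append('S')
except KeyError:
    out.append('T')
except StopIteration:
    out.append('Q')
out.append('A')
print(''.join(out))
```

Execution trace: 'N' (try body) → 'Q' (except StopIteration) → 'A' (after the try/except). Output: NQA

Answer: NQA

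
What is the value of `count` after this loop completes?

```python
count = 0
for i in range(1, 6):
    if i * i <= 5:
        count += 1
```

Count numbers where i² ≤ 5
`count` takes the values: 0 → 1 → 2

Answer: 2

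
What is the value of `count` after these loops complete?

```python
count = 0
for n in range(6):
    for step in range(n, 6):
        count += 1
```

Upper triangle: 6 + 5 + ... + 1
`count` takes the values: 0 → 1 → 2 → 3 → 4 → 5 → 6 → 7 → 8 → 9 → 10 → 11 → 12 → 13 → 14 → 15 → 16 → 17 → 18 → 19 → 20 → 21

Answer: 21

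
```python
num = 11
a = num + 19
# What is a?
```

Trace:
`num = 11` → num = 11
`a = num + 19` → a = 30
So a = 30

Answer: 30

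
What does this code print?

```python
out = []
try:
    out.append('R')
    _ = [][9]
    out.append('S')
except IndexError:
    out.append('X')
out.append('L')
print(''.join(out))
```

Execution trace: 'R' (try body) → 'X' (except IndexError) → 'L' (after the try/except). Output: RXL

Answer: RXL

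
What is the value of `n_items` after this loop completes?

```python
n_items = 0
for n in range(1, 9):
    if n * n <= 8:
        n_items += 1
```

Count numbers where n² ≤ 8
`n_items` takes the values: 0 → 1 → 2

Answer: 2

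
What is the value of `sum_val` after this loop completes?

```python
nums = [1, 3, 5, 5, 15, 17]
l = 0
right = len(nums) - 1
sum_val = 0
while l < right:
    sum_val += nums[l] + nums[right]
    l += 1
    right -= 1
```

Sum of pairs from ends
`sum_val` takes the values: 0 → 18 → 36 → 46

Answer: 46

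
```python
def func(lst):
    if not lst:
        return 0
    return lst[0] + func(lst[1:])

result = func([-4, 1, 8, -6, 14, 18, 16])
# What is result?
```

(-4) + 1 + 8 + (-6) + 14 + 18 + 16 + 0 = 47

Answer: 47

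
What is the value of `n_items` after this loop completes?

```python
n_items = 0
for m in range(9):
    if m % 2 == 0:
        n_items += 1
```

Count numbers divisible by 2 in range(9)
`n_items` takes the values: 0 → 1 → 2 → 3 → 4 → 5

Answer: 5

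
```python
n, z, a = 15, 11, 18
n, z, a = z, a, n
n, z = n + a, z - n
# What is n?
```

Trace:
`n, z, a = 15, 11, 18` → n = 15; z = 11; a = 18
`n, z, a = z, a, n` → n = 11; z = 18; a = 15
`n, z = n + a, z - n` → n = 26; z = 7
So n = 26

Answer: 26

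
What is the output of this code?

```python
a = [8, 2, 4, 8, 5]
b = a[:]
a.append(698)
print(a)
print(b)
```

Key concept: slice [:] creates copy.
Step by step:
`a = [8, 2, 4, 8, 5]` → a = [8, 2, 4, 8, 5]
`b = a[:]` → b = [8, 2, 4, 8, 5]
`a.append(698)` → a = [8, 2, 4, 8, 5, 698]
`print(a)` → prints [8, 2, 4, 8, 5, 698]
`print(b)` → prints [8, 2, 4, 8, 5]

Answer:
[8, 2, 4, 8, 5, 698]
[8, 2, 4, 8, 5]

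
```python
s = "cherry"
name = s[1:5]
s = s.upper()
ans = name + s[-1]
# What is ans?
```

Trace:
`s = "cherry"` → s = 'cherry'
`name = s[1:5]` → name = 'herr'
`s = s.upper()` → s = 'CHERRY'
`ans = name + s[-1]` → ans = 'herrY'
So ans = 'herrY'

Answer: 'herrY'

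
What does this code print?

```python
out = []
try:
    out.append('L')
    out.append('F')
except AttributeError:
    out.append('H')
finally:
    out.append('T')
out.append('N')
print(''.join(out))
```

Execution trace: 'L' (try body) → 'F' (try body, no exception) → 'T' (finally) → 'N' (after the try/except). Output: LFTN

Answer: LFTN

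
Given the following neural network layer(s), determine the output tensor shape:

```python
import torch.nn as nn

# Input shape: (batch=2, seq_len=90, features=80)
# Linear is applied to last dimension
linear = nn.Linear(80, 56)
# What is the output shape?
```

Input: (2, 90, 80) -> Output: (2, 90, 56)

Answer: (2, 90, 56)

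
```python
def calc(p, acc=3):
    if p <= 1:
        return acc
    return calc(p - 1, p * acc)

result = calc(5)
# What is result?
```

Accumulator trace (n, acc): (5, 3) -> (4, 15) -> (3, 60) -> (2, 180) -> (1, 360) -> return 360

Answer: 360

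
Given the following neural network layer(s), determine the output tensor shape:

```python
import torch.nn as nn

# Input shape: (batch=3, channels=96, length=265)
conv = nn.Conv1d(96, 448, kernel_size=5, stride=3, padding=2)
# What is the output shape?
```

Input: (3, 96, 265) -> Output: (3, 448, 89)

Answer: (3, 448, 89)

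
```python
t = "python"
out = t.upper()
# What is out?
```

Trace:
`t = "python"` → t = 'python'
`out = t.upper()` → out = 'PYTHON'
So out = 'PYTHON'

Answer: 'PYTHON'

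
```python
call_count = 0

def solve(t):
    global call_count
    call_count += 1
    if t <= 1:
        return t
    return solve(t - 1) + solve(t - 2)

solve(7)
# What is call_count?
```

Calls(t) = 1 + Calls(t-1) + Calls(t-2); Calls(0)=Calls(1)=1. For t=7 this gives 41.

Answer: 41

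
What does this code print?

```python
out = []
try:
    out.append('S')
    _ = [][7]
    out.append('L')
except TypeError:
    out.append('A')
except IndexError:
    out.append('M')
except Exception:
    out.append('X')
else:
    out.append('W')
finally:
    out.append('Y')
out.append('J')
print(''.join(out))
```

Execution trace: 'S' (try body) → 'M' (except IndexError) → 'Y' (finally) → 'J' (after the try/except). Output: SMYJ

Answer: SMYJ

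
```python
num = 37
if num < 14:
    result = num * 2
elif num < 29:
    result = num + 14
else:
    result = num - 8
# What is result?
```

Trace:
`num = 37` → num = 37
`if num < 14: ...` → num < 14 is False, num < 29 is False, take else branch → result = 29
So result = 29

Answer: 29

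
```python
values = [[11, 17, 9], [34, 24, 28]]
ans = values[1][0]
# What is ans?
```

Trace:
`values = [[11, 17, 9], [34, 24, 28]]` → values = [[11, 17, 9], [34, 24, 28]]
`ans = values[1][0]` → ans = 34
So ans = 34

Answer: 34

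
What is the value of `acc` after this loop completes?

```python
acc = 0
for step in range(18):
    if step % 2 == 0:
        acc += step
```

Sum of even numbers 0 to 17
`acc` takes the values: 0 → 2 → 6 → 12 → 20 → 30 → 42 → 56 → 72

Answer: 72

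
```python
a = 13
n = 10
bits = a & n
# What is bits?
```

Trace:
`a = 13` → a = 13
`n = 10` → n = 10
`bits = a & n` → bits = 8
So bits = 8

Answer: 8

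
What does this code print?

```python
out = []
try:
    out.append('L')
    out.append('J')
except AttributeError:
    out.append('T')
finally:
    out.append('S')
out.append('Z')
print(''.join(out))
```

Execution trace: 'L' (try body) → 'J' (try body, no exception) → 'S' (finally) → 'Z' (after the try/except). Output: LJSZ

Answer: LJSZ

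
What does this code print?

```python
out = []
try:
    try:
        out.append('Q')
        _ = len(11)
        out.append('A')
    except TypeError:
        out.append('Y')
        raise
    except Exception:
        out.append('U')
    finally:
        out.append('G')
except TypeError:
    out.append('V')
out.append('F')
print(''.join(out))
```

Execution trace: 'Q' (inner try body) → 'Y' (inner except TypeError) → 'G' (inner finally) → 'V' (outer except TypeError) → 'F' (after the try/except). Output: QYGVF

Answer: QYGVF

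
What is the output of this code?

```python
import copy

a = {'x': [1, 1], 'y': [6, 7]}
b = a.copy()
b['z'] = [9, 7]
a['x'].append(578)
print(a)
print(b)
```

Key concept: shallow copy of dict with mutable values.
Step by step:
`a = {'x': [1, 1], 'y': [6, 7]}` → a = {'x': [1, 1], 'y': [6, 7]}
`b = a.copy()` → b = {'x': [1, 1], 'y': [6, 7]}
`b['z'] = [9, 7]` → b = {'x': [1, 1], 'y': [6, 7], 'z': [9, 7]}
`a['x'].append(578)` → a = {'x': [1, 1, 578], 'y': [6, 7]}; b = {'x': [1, 1, 578], 'y': [6, 7], 'z': [9, 7]}
`print(a)` → prints {'x': [1, 1, 578], 'y': [6, 7]}
`print(b)` → prints {'x': [1, 1, 578], 'y': [6, 7], 'z': [9, 7]}

Answer:
{'x': [1, 1, 578], 'y': [6, 7]}
{'x': [1, 1, 578], 'y': [6, 7], 'z': [9, 7]}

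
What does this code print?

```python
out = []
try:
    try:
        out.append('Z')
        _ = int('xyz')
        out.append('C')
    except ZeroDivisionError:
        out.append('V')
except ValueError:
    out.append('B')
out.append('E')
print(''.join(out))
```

Execution trace: 'Z' (inner try body) → 'B' (outer except ValueError) → 'E' (after the try/except). Output: ZBE

Answer: ZBE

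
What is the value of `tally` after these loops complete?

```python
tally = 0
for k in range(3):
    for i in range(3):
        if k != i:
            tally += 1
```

3² - 3 (exclude diagonal)
`tally` takes the values: 0 → 1 → 2 → 3 → 4 → 5 → 6

Answer: 6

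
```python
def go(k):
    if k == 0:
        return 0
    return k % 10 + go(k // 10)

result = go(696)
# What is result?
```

Sum of digits of 696: 6 + 9 + 6 = 21

Answer: 21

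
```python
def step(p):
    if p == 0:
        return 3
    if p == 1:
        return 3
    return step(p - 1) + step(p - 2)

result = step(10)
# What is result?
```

Build up from base cases: step(0)=3, step(1)=3, step(2)=6, step(3)=9, step(4)=15, step(5)=24, step(6)=39, ..., step(10)=267

Answer: 267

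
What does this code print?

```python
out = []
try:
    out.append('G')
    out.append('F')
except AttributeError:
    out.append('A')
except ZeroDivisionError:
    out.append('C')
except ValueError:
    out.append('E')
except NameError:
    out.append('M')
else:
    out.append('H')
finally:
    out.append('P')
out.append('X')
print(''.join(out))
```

Execution trace: 'G' (try body) → 'F' (try body, no exception) → 'H' (else) → 'P' (finally) → 'X' (after the try/except). Output: GFHPX

Answer: GFHPX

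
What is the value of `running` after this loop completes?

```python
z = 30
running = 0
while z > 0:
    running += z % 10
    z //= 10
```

Sum digits of 30
`running` takes the values: 0 → 3

Answer: 3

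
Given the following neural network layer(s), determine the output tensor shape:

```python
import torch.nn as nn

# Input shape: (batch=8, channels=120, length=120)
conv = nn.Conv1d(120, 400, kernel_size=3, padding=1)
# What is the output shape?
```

Input: (8, 120, 120) -> Output: (8, 400, 120)

Answer: (8, 400, 120)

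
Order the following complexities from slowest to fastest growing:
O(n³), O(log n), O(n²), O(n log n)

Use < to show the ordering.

Ordered by growth rate: O(log n) < O(n log n) < O(n²) < O(n³)

Answer: O(log n) < O(n log n) < O(n²) < O(n³)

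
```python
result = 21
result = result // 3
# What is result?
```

Trace:
`result = 21` → result = 21
`result = result // 3` → result = 7
So result = 7

Answer: 7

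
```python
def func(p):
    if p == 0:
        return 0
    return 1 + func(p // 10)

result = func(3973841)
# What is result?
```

Count of digits of 3973841: 7

Answer: 7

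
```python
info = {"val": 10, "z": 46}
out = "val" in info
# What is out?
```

Trace:
`info = {"val": 10, "z": 46}` → info = {'val': 10, 'z': 46}
`out = "val" in info` → out = True
So out = True

Answer: True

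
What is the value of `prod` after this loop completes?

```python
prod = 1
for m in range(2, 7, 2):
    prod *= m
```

Product of even numbers 2 to 6
`prod` takes the values: 1 → 2 → 8 → 48

Answer: 48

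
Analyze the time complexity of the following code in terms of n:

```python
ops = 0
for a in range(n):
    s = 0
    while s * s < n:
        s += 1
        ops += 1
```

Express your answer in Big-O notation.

Each loop level contributes: n × √n. Multiplying the contributions gives O(n√n).

Answer: O(n√n)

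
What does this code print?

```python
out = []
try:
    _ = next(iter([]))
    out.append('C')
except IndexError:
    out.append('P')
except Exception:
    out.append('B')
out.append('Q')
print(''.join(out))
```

Execution trace: 'B' (except Exception) → 'Q' (after the try/except). Output: BQ

Answer: BQ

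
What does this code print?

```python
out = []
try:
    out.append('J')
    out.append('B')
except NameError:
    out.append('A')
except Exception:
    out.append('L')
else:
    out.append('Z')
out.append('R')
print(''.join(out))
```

Execution trace: 'J' (try body) → 'B' (try body, no exception) → 'Z' (else) → 'R' (after the try/except). Output: JBZR

Answer: JBZR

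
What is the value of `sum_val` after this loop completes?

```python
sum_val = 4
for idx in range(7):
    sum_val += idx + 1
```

Start at 4, add 1 to 7 = 32
`sum_val` takes the values: 4 → 5 → 7 → 10 → 14 → 19 → 25 → 32

Answer: 32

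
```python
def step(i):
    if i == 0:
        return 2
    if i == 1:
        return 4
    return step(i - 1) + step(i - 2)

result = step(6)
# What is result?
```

Build up from base cases: step(0)=2, step(1)=4, step(2)=6, step(3)=10, step(4)=16, step(5)=26, step(6)=42

Answer: 42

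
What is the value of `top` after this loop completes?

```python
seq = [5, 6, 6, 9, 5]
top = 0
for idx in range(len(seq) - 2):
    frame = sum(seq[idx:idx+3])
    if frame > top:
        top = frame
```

Max sum of 3-element window in [5, 6, 6, 9, 5]
`top` takes the values: 0 → 17 → 21

Answer: 21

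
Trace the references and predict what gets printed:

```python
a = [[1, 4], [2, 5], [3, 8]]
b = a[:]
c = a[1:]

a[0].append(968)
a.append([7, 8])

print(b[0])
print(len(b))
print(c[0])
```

Key concept: slice with nested mutation.
Step by step:
`a = [[1, 4], [2, 5], [3, 8]]` → a = [[1, 4], [2, 5], [3, 8]]
`b = a[:]` → b = [[1, 4], [2, 5], [3, 8]]
`c = a[1:]` → c = [[2, 5], [3, 8]]
`a[0].append(968)` → a = [[1, 4, 968], [2, 5], [3, 8]]; b = [[1, 4, 968], [2, 5], [3, 8]]
`a.append([7, 8])` → a = [[1, 4, 968], [2, 5], [3, 8], [7, 8]]
`print(b[0])` → prints [1, 4, 968]
`print(len(b))` → prints 3
`print(c[0])` → prints [2, 5]

Answer:
[1, 4, 968]
3
[2, 5]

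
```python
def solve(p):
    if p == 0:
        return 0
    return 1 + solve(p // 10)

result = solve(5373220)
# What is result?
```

Count of digits of 5373220: 7

Answer: 7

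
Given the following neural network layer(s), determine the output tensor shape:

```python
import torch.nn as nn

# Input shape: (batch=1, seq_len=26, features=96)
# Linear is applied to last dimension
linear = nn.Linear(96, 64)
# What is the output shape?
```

Input: (1, 26, 96) -> Output: (1, 26, 64)

Answer: (1, 26, 64)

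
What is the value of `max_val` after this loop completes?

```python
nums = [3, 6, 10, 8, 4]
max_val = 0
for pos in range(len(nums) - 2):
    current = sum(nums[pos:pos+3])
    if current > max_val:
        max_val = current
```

Max sum of 3-element window in [3, 6, 10, 8, 4]
`max_val` takes the values: 0 → 19 → 24

Answer: 24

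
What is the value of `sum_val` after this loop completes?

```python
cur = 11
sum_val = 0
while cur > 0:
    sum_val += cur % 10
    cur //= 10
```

Sum digits of 11
`sum_val` takes the values: 0 → 1 → 2

Answer: 2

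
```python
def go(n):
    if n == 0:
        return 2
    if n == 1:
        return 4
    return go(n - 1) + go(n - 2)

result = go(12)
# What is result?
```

Build up from base cases: go(0)=2, go(1)=4, go(2)=6, go(3)=10, go(4)=16, go(5)=26, go(6)=42, ..., go(12)=754

Answer: 754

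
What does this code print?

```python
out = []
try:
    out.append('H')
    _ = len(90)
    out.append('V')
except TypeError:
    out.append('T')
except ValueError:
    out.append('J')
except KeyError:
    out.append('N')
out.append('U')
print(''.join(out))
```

Execution trace: 'H' (try body) → 'T' (except TypeError) → 'U' (after the try/except). Output: HTU

Answer: HTU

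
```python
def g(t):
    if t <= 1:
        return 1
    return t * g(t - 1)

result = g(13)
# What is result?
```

g(13) = 13 * 12 * 11 * 10 * 9 * 8 * 7 * 6 * 5 * 4 * 3 * 2 * 1 = 6227020800

Answer: 6227020800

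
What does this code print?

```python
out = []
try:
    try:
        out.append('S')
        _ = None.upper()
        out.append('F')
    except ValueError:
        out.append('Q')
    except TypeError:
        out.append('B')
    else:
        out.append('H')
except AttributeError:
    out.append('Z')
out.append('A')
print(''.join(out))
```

Execution trace: 'S' (try body) → 'Z' (outer except AttributeError) → 'A' (after the try/except). Output: SZA

Answer: SZA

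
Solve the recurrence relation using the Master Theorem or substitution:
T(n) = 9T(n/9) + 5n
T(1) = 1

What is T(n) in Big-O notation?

By Master Theorem: a=9, b=9, f(n)=5n. Since log_9(9) = 1 and f(n) = Θ(n^1), Case 2 applies. T(n) = O(n log n).

Answer: O(n log n)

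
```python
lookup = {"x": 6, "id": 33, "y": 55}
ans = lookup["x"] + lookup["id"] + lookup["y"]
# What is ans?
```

Trace:
`lookup = {"x": 6, "id": 33, "y": 55}` → lookup = {'x': 6, 'id': 33, 'y': 55}
`ans = lookup["x"] + lookup["id"] + lookup["y"]` → ans = 94
So ans = 94

Answer: 94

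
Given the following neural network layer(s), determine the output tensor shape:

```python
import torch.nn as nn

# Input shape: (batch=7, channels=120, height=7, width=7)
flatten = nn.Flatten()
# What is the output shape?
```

Input: (7, 120, 7, 7) -> Output: (7, 5880)

Answer: (7, 5880)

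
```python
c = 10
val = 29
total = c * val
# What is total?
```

Trace:
`c = 10` → c = 10
`val = 29` → val = 29
`total = c * val` → total = 290
So total = 290

Answer: 290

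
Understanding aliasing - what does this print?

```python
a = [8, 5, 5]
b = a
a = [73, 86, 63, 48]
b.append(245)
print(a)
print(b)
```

Key concept: rebinding vs mutation: a is rebound to a new list, b still points at the original.
Step by step:
`a = [8, 5, 5]` → a = [8, 5, 5]
`b = a` → b = [8, 5, 5] (same object as a)
`a = [73, 86, 63, 48]` → a = [73, 86, 63, 48]
`b.append(245)` → b = [8, 5, 5, 245]
`print(a)` → prints [73, 86, 63, 48]
`print(b)` → prints [8, 5, 5, 245]

Answer:
[73, 86, 63, 48]
[8, 5, 5, 245]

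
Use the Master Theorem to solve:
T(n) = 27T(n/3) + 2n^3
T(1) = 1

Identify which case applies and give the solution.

a=27, b=3, f(n)=2n^3. log_3(27) = 3. Since c=3 = 3, Case 2 applies: T(n) = Θ(n^log_b(a) · log n) = O(n^3 log n).

Answer: O(n^3 log n) - Case 2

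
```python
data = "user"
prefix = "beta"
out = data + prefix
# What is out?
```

Trace:
`data = "user"` → data = 'user'
`prefix = "beta"` → prefix = 'beta'
`out = data + prefix` → out = 'userbeta'
So out = 'userbeta'

Answer: 'userbeta'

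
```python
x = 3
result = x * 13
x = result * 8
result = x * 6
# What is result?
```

Trace:
`x = 3` → x = 3
`result = x * 13` → result = 39
`x = result * 8` → x = 312
`result = x * 6` → result = 1872
So result = 1872

Answer: 1872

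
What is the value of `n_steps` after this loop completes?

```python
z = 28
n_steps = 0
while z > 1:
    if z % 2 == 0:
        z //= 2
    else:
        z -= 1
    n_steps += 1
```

Steps to reduce 28 to 1
`n_steps` takes the values: 0 → 1 → 2 → 3 → 4 → 5 → 6

Answer: 6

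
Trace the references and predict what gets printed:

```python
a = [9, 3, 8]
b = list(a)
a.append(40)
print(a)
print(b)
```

Key concept: list() constructor creates copy.
Step by step:
`a = [9, 3, 8]` → a = [9, 3, 8]
`b = list(a)` → b = [9, 3, 8]
`a.append(40)` → a = [9, 3, 8, 40]
`print(a)` → prints [9, 3, 8, 40]
`print(b)` → prints [9, 3, 8]

Answer:
[9, 3, 8, 40]
[9, 3, 8]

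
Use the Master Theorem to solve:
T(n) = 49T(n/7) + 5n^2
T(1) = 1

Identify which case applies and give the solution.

a=49, b=7, f(n)=5n^2. log_7(49) = 2. Since c=2 = 2, Case 2 applies: T(n) = Θ(n^log_b(a) · log n) = O(n^2 log n).

Answer: O(n^2 log n) - Case 2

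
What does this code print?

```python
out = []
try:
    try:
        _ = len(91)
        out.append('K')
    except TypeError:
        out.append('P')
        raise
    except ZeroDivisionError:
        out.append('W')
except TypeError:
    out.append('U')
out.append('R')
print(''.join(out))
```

Execution trace: 'P' (inner except TypeError) → 'U' (outer except TypeError) → 'R' (after the try/except). Output: PUR

Answer: PUR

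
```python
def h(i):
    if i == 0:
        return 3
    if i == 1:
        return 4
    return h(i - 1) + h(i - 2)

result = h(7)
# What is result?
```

Build up from base cases: h(0)=3, h(1)=4, h(2)=7, h(3)=11, h(4)=18, h(5)=29, h(6)=47, ..., h(7)=76

Answer: 76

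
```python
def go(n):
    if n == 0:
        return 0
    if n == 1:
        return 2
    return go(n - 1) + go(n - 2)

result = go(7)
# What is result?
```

Build up from base cases: go(0)=0, go(1)=2, go(2)=2, go(3)=4, go(4)=6, go(5)=10, go(6)=16, ..., go(7)=26

Answer: 26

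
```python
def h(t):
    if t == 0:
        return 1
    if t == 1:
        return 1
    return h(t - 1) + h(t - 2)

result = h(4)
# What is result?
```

Build up from base cases: h(0)=1, h(1)=1, h(2)=2, h(3)=3, h(4)=5

Answer: 5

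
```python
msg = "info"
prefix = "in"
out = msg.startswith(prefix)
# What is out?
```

Trace:
`msg = "info"` → msg = 'info'
`prefix = "in"` → prefix = 'in'
`out = msg.startswith(prefix)` → out = True
So out = True

Answer: True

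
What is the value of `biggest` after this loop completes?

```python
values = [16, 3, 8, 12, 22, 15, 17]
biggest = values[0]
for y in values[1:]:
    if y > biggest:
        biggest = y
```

Maximum of [16, 3, 8, 12, 22, 15, 17]
`biggest` takes the values: 16 → 22

Answer: 22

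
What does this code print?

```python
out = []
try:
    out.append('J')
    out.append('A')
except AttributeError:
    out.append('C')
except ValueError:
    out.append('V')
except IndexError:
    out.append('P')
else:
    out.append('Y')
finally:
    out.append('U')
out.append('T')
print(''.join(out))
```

Execution trace: 'J' (try body) → 'A' (try body, no exception) → 'Y' (else) → 'U' (finally) → 'T' (after the try/except). Output: JAYUT

Answer: JAYUT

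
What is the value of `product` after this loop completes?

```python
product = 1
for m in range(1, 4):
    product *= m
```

3! = 6
`product` takes the values: 1 → 2 → 6

Answer: 6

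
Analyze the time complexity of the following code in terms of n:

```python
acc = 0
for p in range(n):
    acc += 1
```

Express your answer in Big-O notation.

Each loop level contributes: n. Multiplying the contributions gives O(n).

Answer: O(n)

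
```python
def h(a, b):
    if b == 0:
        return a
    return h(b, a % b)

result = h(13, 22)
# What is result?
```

h(13, 22) -> h(22, 13) -> h(13, 9) -> h(9, 4) -> h(4, 1) -> h(1, 0) -> 1

Answer: 1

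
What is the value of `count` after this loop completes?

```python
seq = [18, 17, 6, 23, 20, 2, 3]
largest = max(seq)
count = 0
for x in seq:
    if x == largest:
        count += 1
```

Count of max value 23 in [18, 17, 6, 23, 20, 2, 3]
`count` takes the values: 0 → 1

Answer: 1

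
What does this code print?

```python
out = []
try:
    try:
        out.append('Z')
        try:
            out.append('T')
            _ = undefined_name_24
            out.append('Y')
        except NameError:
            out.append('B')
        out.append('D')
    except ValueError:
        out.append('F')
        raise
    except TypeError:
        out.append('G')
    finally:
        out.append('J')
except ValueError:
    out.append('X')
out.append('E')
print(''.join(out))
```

Execution trace: 'Z' (try body) → 'T' (inner try body) → 'B' (inner except NameError) → 'D' (try body, no exception) → 'J' (finally) → 'E' (after the try/except). Output: ZTBDJE

Answer: ZTBDJE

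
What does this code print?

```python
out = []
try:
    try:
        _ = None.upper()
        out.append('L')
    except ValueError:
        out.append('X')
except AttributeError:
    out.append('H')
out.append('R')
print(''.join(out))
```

Execution trace: 'H' (outer except AttributeError) → 'R' (after the try/except). Output: HR

Answer: HR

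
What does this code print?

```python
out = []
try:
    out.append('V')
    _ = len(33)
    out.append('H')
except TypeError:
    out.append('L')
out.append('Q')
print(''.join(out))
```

Execution trace: 'V' (try body) → 'L' (except TypeError) → 'Q' (after the try/except). Output: VLQ

Answer: VLQ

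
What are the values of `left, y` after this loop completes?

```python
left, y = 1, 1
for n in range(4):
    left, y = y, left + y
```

Fibonacci: after 4 iterations
`left, y` takes the values: (1, 1) → (1, 2) → (2, 3) → (3, 5) → (5, 8)

Answer: 5, 8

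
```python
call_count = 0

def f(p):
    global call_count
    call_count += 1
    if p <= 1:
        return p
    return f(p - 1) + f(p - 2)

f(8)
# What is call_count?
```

Calls(p) = 1 + Calls(p-1) + Calls(p-2); Calls(0)=Calls(1)=1. For p=8 this gives 67.

Answer: 67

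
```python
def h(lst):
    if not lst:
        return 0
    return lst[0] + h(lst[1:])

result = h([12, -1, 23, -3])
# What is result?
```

12 + (-1) + 23 + (-3) + 0 = 31

Answer: 31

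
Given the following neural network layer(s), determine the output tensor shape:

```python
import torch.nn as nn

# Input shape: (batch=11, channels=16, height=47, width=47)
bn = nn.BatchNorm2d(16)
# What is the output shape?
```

Input: (11, 16, 47, 47) -> Output: (11, 16, 47, 47)

Answer: (11, 16, 47, 47)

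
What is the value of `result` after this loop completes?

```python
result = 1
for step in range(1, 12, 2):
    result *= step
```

Product of 1, 3, 5, ... up to 11
`result` takes the values: 1 → 3 → 15 → 105 → 945 → 10395

Answer: 10395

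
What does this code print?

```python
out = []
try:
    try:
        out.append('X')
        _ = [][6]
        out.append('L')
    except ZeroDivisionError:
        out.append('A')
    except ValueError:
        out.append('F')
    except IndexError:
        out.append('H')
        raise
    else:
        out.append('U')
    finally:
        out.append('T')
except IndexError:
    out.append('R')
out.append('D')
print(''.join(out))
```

Execution trace: 'X' (inner try body) → 'H' (inner except IndexError) → 'T' (inner finally) → 'R' (outer except IndexError) → 'D' (after the try/except). Output: XHTRD

Answer: XHTRD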